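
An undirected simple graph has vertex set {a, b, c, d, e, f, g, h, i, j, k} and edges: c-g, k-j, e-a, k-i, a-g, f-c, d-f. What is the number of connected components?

4

Component: {b}
Component: {h}
Component: {i, j, k}
Component: {a, c, d, e, f, g}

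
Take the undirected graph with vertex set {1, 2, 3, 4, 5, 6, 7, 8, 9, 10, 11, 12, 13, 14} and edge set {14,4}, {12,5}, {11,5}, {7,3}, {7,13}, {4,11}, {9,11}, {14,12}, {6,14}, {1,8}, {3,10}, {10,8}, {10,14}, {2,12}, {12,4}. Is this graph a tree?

The graph has 14 vertices and 15 edges.
A tree on 14 vertices has exactly 13 edges; this graph has 15, so it contains a cycle and is not a tree.

No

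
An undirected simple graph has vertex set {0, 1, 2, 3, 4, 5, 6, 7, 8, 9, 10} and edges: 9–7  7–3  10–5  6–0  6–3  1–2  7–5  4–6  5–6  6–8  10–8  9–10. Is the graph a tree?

|V| = 11, |E| = 12.
It splits into 2 components, so it cannot be a tree.

No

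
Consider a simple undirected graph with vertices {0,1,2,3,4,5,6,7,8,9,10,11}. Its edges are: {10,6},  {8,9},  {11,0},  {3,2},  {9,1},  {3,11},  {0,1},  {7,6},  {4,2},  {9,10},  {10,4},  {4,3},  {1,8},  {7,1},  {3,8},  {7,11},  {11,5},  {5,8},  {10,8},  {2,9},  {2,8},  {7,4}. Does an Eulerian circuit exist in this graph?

Yes

Degrees: 0:2, 1:4, 2:4, 3:4, 4:4, 5:2, 6:2, 7:4, 8:6, 9:4, 10:4, 11:4
All degrees are even and the non-isolated vertices are connected — an Eulerian circuit exists.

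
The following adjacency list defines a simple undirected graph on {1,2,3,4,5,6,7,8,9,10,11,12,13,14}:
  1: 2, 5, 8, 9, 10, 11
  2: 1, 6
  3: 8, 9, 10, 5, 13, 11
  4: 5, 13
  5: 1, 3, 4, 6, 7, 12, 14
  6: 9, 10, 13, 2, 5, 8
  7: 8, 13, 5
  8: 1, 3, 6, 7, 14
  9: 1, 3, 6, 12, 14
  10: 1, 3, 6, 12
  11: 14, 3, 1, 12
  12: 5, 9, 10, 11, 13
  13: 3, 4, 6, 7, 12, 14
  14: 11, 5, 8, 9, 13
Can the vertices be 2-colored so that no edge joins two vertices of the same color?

Color {2, 5, 8, 9, 10, 11, 13} black and {1, 3, 4, 6, 7, 12, 14} white. No edge joins two same-colored vertices, so the graph is bipartite.

Yes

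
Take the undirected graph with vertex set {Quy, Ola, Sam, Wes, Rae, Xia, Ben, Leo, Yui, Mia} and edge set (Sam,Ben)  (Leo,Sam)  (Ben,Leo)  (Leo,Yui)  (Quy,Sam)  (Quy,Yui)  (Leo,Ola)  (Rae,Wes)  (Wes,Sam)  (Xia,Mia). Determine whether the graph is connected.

Component: {Xia, Mia}
Component: {Quy, Ola, Sam, Wes, Rae, Ben, Leo, Yui}
There are 2 separate components, so the graph is not connected.

No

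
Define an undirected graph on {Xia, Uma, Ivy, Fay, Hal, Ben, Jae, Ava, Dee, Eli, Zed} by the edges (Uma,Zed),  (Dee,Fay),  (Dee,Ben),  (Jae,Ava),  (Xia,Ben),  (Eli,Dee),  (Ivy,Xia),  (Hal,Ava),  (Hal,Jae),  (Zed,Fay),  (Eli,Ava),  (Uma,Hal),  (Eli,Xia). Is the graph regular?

No

Degrees: Xia:3, Uma:2, Ivy:1, Fay:2, Hal:3, Ben:2, Jae:2, Ava:3, Dee:3, Eli:3, Zed:2
Vertex Ivy has degree 1 while Xia has degree 3, so the graph is not regular.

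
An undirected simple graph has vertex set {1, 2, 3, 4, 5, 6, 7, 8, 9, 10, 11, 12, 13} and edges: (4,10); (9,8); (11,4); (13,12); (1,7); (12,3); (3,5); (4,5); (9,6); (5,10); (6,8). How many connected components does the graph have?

Component: {2}
Component: {1, 7}
Component: {6, 8, 9}
Component: {3, 4, 5, 10, 11, 12, 13}

4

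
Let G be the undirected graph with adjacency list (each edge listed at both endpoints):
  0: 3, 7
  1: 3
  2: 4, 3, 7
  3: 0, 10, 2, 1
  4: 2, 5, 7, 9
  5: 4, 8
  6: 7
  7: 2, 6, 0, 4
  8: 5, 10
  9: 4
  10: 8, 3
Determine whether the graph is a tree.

The graph has 11 vertices and 13 edges.
Connected but with 13 > 10 edges, so it has a cycle and is not a tree.

No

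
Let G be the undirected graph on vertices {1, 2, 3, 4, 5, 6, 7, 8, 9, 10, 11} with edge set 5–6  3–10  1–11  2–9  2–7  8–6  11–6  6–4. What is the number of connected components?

Component: {3, 10}
Component: {2, 7, 9}
Component: {1, 4, 5, 6, 8, 11}

3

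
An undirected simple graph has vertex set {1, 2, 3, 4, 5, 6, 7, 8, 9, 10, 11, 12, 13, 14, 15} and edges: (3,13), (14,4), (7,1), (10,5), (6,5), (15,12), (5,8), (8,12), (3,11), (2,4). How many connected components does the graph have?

Component: {9}
Component: {1, 7}
Component: {2, 4, 14}
Component: {3, 11, 13}
Component: {5, 6, 8, 10, 12, 15}

5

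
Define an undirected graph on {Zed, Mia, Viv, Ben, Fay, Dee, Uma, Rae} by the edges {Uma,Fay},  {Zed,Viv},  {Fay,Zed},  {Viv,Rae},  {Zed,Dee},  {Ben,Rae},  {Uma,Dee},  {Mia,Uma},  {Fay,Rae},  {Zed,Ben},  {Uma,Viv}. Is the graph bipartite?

Yes

Color {Mia, Viv, Ben, Fay, Dee} black and {Zed, Uma, Rae} white. No edge joins two same-colored vertices, so the graph is bipartite.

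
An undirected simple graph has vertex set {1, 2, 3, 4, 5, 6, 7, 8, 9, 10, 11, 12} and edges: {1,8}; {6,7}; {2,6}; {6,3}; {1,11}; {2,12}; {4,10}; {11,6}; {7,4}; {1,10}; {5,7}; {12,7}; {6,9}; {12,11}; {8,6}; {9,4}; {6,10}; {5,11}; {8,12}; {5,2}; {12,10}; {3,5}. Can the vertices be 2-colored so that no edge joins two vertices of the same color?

Yes

Partition the vertices as {2, 3, 7, 8, 9, 10, 11} vs {1, 4, 5, 6, 12}. Each listed edge has one endpoint in each part, so the graph is bipartite.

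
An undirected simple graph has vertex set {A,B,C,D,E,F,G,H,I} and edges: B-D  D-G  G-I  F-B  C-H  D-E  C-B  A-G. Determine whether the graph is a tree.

Yes

The graph has 9 vertices and 8 edges.
It is connected with exactly 8 edges, hence acyclic — it is a tree.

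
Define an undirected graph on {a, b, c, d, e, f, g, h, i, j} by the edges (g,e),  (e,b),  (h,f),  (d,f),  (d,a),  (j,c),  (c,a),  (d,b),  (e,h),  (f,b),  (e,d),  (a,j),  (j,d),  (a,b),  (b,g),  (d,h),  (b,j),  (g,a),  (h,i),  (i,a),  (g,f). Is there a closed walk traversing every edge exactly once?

Yes

Degrees: a:6, b:6, c:2, d:6, e:4, f:4, g:4, h:4, i:2, j:4
All degrees are even and the non-isolated vertices are connected — an Eulerian circuit exists.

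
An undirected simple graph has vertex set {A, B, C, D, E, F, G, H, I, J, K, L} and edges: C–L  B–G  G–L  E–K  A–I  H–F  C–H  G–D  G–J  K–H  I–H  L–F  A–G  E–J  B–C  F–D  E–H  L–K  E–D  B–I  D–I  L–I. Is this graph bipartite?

No

K-E-H-K is an odd cycle (length 3), and a bipartite graph can contain only even cycles.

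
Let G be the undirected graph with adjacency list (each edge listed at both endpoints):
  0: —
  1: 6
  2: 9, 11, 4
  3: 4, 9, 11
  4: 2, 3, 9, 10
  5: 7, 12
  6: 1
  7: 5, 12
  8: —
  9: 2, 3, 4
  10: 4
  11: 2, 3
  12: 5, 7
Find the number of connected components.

Component: {0}
Component: {8}
Component: {1, 6}
Component: {5, 7, 12}
Component: {2, 3, 4, 9, 10, 11}

5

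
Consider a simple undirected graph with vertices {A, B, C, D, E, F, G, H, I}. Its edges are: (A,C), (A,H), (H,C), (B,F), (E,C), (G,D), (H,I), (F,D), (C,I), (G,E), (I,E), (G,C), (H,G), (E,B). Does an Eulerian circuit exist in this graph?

No

Degrees: A:2, B:2, C:5, D:2, E:4, F:2, G:4, H:4, I:3
C, I have odd degree; an Eulerian circuit needs every degree to be even, so none exists.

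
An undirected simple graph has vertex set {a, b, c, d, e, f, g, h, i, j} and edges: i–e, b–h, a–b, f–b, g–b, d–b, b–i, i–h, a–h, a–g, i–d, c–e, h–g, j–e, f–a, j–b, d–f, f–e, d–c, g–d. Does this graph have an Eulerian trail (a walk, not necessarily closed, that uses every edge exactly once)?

Degrees: a:4, b:7, c:2, d:5, e:4, f:4, g:4, h:4, i:4, j:2
Odd-degree vertices: b, d (2 total).
The non-isolated vertices are connected and exactly 2 have odd degree, so an Eulerian trail exists (from b to d).

Yes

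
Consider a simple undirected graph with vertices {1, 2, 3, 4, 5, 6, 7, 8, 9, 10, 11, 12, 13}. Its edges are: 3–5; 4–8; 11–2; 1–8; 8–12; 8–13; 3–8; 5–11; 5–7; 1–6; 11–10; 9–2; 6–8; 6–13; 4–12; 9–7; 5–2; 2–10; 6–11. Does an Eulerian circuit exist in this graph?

Degrees: 1:2, 2:4, 3:2, 4:2, 5:4, 6:4, 7:2, 8:6, 9:2, 10:2, 11:4, 12:2, 13:2
Every vertex has even degree and the edges form a single connected piece, so an Eulerian circuit exists.

Yes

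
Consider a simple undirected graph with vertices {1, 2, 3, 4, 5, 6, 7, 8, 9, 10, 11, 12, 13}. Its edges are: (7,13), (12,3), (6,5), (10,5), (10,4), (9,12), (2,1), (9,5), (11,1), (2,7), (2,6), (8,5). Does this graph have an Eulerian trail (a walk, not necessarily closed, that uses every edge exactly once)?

Degrees: 1:2, 2:3, 3:1, 4:1, 5:4, 6:2, 7:2, 8:1, 9:2, 10:2, 11:1, 12:2, 13:1
Odd-degree vertices: 2, 3, 4, 8, 11, 13 (6 total).
With 6 odd-degree vertices (more than two), no single trail can use every edge.

No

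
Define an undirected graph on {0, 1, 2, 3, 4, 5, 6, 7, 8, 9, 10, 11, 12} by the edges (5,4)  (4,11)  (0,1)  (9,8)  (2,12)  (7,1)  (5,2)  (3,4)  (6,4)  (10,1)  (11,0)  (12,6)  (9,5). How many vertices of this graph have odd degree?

6

Degrees: 0:2, 1:3, 2:2, 3:1, 4:4, 5:3, 6:2, 7:1, 8:1, 9:2, 10:1, 11:2, 12:2
Odd-degree vertices: 1, 3, 5, 7, 8, 10.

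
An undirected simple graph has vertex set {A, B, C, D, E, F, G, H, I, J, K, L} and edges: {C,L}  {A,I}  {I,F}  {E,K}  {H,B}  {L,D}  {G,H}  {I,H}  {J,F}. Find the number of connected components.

3

Component: {E, K}
Component: {C, D, L}
Component: {A, B, F, G, H, I, J}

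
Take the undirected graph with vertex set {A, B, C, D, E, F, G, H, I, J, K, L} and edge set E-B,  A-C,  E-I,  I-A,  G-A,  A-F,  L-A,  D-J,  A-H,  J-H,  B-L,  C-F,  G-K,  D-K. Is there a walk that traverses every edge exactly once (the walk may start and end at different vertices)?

Degrees: A:6, B:2, C:2, D:2, E:2, F:2, G:2, H:2, I:2, J:2, K:2, L:2
Odd-degree vertices: none (0 total).
The non-isolated vertices are connected and exactly 0 have odd degree, so an Eulerian trail exists.

Yes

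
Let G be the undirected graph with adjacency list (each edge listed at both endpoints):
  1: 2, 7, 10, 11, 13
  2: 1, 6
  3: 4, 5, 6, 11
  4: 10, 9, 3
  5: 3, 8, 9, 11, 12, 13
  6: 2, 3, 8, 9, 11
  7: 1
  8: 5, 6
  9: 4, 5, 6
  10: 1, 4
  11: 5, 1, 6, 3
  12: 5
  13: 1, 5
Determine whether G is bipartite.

No

The cycle 11-6-3-11 has length 3, which is odd, so the graph is not bipartite.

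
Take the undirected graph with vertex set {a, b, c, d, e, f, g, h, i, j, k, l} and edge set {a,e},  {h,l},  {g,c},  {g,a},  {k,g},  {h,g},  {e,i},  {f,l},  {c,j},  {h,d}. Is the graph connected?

Component: {b}
Component: {a, c, d, e, f, g, h, i, j, k, l}
There are 2 separate components, so the graph is not connected.

No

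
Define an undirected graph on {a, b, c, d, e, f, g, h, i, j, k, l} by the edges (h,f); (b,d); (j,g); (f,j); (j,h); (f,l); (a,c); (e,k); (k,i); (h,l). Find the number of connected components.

4

Component: {a, c}
Component: {b, d}
Component: {e, i, k}
Component: {f, g, h, j, l}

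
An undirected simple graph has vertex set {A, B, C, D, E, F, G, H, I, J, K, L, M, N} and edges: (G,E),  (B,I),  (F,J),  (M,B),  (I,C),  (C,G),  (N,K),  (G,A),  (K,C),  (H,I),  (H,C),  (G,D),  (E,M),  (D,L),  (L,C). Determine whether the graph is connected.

Component: {F, J}
Component: {A, B, C, D, E, G, H, I, K, L, M, N}
There are 2 separate components, so the graph is not connected.

No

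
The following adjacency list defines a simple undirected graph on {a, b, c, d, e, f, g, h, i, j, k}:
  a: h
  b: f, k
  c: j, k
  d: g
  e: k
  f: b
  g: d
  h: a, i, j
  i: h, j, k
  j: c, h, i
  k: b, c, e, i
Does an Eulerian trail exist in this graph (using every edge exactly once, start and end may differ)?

Degrees: a:1, b:2, c:2, d:1, e:1, f:1, g:1, h:3, i:3, j:3, k:4
Odd-degree vertices: a, d, e, f, g, h, i, j (8 total).
With 8 odd-degree vertices (more than two), no single trail can use every edge.

No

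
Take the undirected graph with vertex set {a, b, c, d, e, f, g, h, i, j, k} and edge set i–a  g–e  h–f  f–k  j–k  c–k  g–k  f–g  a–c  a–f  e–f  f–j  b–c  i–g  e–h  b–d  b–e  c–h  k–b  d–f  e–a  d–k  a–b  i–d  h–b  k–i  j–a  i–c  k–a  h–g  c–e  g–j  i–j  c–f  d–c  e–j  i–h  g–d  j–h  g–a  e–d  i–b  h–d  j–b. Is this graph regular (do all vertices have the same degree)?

Yes

Degrees: a:8, b:8, c:8, d:8, e:8, f:8, g:8, h:8, i:8, j:8, k:8
Every vertex has degree 8, so the graph is 8-regular.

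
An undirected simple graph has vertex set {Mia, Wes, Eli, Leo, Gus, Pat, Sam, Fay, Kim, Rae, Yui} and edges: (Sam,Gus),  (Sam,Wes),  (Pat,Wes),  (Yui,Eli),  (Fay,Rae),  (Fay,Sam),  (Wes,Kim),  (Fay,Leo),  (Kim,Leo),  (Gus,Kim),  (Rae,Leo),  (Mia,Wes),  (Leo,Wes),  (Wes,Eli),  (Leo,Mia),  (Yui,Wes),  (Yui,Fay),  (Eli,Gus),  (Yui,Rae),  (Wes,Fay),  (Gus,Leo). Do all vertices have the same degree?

Degrees: Mia:2, Wes:8, Eli:3, Leo:6, Gus:4, Pat:1, Sam:3, Fay:5, Kim:3, Rae:3, Yui:4
Vertex Pat has degree 1 while Wes has degree 8, so the graph is not regular.

No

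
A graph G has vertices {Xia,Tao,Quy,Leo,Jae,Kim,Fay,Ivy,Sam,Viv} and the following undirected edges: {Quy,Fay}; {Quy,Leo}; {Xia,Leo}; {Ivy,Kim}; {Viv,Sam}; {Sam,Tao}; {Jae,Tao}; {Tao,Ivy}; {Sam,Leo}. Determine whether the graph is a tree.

Yes

The graph has 10 vertices and 9 edges.
Connected and |E| = |V| - 1, which characterizes a tree.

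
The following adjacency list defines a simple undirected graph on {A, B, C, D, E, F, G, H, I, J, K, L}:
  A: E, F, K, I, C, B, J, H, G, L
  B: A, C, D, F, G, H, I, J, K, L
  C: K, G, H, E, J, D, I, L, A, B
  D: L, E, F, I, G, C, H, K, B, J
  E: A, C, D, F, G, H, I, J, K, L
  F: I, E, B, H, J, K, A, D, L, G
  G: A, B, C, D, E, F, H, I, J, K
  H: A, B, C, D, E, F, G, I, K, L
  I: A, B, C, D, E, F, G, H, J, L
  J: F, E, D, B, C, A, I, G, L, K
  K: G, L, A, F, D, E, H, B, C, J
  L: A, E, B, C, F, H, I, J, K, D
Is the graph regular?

Yes

Degrees: A:10, B:10, C:10, D:10, E:10, F:10, G:10, H:10, I:10, J:10, K:10, L:10
Every vertex has degree 10, so the graph is 10-regular.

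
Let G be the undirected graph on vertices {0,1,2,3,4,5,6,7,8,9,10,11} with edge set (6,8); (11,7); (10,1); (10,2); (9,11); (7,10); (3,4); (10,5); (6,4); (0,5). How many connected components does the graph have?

Component: {3, 4, 6, 8}
Component: {0, 1, 2, 5, 7, 9, 10, 11}

2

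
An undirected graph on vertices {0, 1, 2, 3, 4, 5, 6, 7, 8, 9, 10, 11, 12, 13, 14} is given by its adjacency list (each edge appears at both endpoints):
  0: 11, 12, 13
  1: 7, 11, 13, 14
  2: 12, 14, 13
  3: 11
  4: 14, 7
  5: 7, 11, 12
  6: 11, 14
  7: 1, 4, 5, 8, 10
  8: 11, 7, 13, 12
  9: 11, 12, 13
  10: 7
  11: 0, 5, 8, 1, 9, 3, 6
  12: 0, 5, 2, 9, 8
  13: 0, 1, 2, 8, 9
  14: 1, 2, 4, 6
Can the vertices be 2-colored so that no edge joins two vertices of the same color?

Yes

Partition the vertices as {7, 11, 12, 13, 14} vs {0, 1, 2, 3, 4, 5, 6, 8, 9, 10}. Each listed edge has one endpoint in each part, so the graph is bipartite.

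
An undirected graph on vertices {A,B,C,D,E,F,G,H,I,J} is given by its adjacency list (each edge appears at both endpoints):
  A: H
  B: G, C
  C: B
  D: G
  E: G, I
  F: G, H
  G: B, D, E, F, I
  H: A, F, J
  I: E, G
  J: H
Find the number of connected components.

1

Component: {A, B, C, D, E, F, G, H, I, J}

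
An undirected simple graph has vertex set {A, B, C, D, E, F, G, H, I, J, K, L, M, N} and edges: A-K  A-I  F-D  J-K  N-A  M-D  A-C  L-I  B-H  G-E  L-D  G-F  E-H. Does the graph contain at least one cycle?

No

The graph has 14 vertices, 13 edges, and 1 connected component.
Since 13 = 14 - 1, the graph is a forest and contains no cycle.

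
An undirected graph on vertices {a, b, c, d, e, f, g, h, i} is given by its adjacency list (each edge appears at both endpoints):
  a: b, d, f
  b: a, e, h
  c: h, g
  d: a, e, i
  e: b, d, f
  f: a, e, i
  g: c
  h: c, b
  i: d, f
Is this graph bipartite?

Yes

A valid 2-coloring puts {b, c, d, f} on one side and {a, e, g, h, i} on the other; every edge crosses between the two sides.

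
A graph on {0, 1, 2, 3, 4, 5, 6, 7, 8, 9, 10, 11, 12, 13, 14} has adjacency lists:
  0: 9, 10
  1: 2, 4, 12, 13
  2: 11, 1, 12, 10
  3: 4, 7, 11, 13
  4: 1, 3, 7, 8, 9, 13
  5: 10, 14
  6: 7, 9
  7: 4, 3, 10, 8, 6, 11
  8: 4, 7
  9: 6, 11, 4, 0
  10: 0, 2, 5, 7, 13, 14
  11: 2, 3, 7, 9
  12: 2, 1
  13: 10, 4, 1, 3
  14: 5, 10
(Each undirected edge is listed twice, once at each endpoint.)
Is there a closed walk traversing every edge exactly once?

Degrees: 0:2, 1:4, 2:4, 3:4, 4:6, 5:2, 6:2, 7:6, 8:2, 9:4, 10:6, 11:4, 12:2, 13:4, 14:2
Every vertex has even degree and the edges form a single connected piece, so an Eulerian circuit exists.

Yes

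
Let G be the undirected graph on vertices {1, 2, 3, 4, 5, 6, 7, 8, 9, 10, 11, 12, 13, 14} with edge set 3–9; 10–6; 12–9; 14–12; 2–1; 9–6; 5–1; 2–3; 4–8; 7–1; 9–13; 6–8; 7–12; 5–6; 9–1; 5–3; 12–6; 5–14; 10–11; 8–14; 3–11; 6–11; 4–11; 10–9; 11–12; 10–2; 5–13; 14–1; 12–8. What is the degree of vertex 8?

4

Neighbors of 8: 4, 6, 12, 14.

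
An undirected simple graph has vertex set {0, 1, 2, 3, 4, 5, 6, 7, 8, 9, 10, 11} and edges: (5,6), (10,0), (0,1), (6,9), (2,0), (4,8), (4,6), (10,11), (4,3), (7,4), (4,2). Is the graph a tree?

The graph has 12 vertices and 11 edges.
It is connected with exactly 11 edges, hence acyclic — it is a tree.

Yes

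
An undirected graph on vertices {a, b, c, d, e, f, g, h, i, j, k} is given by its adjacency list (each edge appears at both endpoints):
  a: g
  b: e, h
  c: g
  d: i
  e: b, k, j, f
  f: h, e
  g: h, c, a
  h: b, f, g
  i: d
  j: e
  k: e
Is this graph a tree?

No

The graph has 11 vertices and 10 edges.
It splits into 2 components, so it cannot be a tree.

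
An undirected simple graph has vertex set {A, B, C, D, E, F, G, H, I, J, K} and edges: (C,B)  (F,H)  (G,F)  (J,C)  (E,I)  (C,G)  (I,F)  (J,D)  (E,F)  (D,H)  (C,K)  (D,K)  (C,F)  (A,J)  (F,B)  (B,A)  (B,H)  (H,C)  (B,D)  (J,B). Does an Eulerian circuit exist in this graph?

Yes

Degrees: A:2, B:6, C:6, D:4, E:2, F:6, G:2, H:4, I:2, J:4, K:2
All degrees are even and the non-isolated vertices are connected — an Eulerian circuit exists.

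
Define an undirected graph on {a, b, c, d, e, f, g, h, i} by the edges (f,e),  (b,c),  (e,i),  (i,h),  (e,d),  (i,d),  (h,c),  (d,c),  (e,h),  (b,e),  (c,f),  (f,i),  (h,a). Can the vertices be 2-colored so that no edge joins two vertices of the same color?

No

The cycle h-e-i-h has length 3, which is odd, so the graph is not bipartite.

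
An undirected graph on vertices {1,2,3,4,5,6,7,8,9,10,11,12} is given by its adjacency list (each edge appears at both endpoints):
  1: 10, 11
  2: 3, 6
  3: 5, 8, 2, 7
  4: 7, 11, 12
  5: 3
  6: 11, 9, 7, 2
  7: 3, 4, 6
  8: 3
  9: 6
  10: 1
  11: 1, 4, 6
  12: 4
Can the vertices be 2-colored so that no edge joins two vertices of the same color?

Yes

Partition the vertices as {2, 5, 7, 8, 9, 10, 11, 12} vs {1, 3, 4, 6}. Each listed edge has one endpoint in each part, so the graph is bipartite.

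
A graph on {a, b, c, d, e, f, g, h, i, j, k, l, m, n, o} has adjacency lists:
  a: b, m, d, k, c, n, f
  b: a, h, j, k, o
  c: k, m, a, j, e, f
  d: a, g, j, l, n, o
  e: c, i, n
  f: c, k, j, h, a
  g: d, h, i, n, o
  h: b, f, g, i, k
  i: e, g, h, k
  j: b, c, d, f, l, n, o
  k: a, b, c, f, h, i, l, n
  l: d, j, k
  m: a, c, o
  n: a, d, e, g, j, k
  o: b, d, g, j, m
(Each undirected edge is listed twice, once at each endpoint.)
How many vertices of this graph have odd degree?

10

Degrees: a:7, b:5, c:6, d:6, e:3, f:5, g:5, h:5, i:4, j:7, k:8, l:3, m:3, n:6, o:5
Odd-degree vertices: a, b, e, f, g, h, j, l, m, o.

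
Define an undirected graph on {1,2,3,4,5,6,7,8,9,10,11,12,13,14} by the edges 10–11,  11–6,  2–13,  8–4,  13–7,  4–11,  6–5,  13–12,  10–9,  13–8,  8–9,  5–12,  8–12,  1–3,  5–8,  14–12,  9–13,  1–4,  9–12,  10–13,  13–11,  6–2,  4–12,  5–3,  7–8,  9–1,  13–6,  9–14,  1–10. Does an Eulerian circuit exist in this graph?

Degrees: 1:4, 2:2, 3:2, 4:4, 5:4, 6:4, 7:2, 8:6, 9:6, 10:4, 11:4, 12:6, 13:8, 14:2
All degrees are even and the non-isolated vertices are connected — an Eulerian circuit exists.

Yes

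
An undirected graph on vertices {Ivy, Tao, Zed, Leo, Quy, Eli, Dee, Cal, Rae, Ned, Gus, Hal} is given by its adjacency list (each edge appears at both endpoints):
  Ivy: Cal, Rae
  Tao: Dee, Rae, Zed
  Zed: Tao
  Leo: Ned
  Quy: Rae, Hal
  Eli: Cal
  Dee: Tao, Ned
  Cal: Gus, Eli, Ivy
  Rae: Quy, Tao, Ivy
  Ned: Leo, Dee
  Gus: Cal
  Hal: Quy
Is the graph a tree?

The graph has 12 vertices and 11 edges.
Connected and |E| = |V| - 1, which characterizes a tree.

Yes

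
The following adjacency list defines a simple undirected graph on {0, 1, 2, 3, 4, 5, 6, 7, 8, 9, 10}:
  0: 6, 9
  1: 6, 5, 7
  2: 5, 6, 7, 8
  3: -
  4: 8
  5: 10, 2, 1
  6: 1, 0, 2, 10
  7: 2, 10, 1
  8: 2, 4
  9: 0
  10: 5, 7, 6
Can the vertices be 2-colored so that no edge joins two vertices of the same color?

Yes

Color {3, 5, 6, 7, 8, 9} black and {0, 1, 2, 4, 10} white. No edge joins two same-colored vertices, so the graph is bipartite.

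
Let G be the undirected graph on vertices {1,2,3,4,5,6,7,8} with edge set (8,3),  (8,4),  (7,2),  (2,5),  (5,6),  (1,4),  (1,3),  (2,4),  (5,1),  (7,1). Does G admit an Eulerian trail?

No

Degrees: 1:4, 2:3, 3:2, 4:3, 5:3, 6:1, 7:2, 8:2
Odd-degree vertices: 2, 4, 5, 6 (4 total).
With 4 odd-degree vertices (more than two), no single trail can use every edge.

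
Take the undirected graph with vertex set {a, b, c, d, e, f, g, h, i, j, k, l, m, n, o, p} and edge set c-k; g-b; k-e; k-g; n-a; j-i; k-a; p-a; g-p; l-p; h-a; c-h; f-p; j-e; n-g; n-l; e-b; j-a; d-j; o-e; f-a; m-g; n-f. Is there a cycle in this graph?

|V| = 16, |E| = 23, number of components = 1.
One cycle is a-k-e-j-a.

Yes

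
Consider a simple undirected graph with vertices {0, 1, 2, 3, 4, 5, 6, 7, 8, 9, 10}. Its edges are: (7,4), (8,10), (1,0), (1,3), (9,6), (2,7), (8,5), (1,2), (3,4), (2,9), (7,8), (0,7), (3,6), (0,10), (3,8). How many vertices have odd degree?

Degrees: 0:3, 1:3, 2:3, 3:4, 4:2, 5:1, 6:2, 7:4, 8:4, 9:2, 10:2
Odd-degree vertices: 0, 1, 2, 5.

4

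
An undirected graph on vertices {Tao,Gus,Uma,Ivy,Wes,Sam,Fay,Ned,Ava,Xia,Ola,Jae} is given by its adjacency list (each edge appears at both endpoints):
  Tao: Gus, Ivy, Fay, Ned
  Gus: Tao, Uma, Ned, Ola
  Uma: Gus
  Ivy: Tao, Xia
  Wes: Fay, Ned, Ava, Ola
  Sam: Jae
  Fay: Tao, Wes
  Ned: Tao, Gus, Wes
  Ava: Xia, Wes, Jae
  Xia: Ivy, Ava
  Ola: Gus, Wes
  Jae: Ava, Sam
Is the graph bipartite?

The cycle Ned-Gus-Tao-Ned has length 3, which is odd, so the graph is not bipartite.

No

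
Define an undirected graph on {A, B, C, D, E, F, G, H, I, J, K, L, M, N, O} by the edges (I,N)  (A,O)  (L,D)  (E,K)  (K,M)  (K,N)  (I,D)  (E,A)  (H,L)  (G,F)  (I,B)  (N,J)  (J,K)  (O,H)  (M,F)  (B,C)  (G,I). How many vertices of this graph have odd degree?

2

Degrees: A:2, B:2, C:1, D:2, E:2, F:2, G:2, H:2, I:4, J:2, K:4, L:2, M:2, N:3, O:2
Odd-degree vertices: C, N.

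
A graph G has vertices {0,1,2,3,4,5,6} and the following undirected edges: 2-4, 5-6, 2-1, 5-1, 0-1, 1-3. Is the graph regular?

Degrees: 0:1, 1:4, 2:2, 3:1, 4:1, 5:2, 6:1
Degrees are not all equal (e.g. deg(0)=1 but deg(1)=4); not regular.

No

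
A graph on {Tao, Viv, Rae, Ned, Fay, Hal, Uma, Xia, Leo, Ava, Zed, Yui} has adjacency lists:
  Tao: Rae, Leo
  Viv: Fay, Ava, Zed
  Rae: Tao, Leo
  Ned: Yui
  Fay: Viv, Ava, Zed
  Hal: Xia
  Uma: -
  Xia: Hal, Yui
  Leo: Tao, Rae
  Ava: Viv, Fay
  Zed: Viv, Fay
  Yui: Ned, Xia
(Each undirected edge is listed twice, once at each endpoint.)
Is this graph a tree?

No

The graph has 12 vertices and 11 edges.
It is not connected, so it is not a tree.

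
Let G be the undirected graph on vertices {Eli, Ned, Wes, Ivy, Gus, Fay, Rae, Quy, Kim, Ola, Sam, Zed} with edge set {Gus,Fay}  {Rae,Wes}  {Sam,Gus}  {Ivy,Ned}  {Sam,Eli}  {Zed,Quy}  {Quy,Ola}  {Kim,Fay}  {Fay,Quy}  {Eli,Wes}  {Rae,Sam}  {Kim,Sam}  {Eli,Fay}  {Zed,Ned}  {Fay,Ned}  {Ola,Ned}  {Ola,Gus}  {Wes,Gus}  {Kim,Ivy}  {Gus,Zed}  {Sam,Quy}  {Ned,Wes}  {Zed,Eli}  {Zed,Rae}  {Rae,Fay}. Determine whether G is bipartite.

Partition the vertices as {Wes, Ivy, Fay, Ola, Sam, Zed} vs {Eli, Ned, Gus, Rae, Quy, Kim}. Each listed edge has one endpoint in each part, so the graph is bipartite.

Yes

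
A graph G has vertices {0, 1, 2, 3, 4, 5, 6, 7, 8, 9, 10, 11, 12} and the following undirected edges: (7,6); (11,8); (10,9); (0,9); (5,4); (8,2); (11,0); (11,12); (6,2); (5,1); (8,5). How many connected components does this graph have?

2

Component: {3}
Component: {0, 1, 2, 4, 5, 6, 7, 8, 9, 10, 11, 12}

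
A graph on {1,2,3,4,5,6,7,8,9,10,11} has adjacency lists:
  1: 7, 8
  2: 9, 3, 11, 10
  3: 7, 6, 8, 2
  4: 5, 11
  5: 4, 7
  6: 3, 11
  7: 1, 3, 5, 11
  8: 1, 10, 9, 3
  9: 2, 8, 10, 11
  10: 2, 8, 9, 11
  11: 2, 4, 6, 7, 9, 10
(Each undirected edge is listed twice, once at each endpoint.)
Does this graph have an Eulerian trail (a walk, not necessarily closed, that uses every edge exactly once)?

Yes

Degrees: 1:2, 2:4, 3:4, 4:2, 5:2, 6:2, 7:4, 8:4, 9:4, 10:4, 11:6
Odd-degree vertices: none (0 total).
With 0 odd-degree vertices and all edges in one connected piece, an Eulerian trail exists.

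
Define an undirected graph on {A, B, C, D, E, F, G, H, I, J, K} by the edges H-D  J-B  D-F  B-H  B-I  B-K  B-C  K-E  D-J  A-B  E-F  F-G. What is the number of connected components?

1

Component: {A, B, C, D, E, F, G, H, I, J, K}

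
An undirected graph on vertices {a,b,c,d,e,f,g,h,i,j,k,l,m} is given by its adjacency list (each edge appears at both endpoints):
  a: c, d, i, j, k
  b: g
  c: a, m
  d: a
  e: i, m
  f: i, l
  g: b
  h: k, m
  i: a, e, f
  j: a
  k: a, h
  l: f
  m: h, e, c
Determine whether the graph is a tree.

|V| = 13, |E| = 13.
It splits into 2 components, so it cannot be a tree.

No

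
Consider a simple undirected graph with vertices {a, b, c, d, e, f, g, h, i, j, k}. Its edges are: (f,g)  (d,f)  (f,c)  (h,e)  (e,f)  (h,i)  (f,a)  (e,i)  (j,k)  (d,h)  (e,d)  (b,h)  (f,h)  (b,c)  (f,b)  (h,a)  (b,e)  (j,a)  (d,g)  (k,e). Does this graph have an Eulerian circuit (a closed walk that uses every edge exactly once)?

No

Degrees: a:3, b:4, c:2, d:4, e:6, f:7, g:2, h:6, i:2, j:2, k:2
Vertices with odd degree: a, f. An Eulerian circuit requires all degrees even.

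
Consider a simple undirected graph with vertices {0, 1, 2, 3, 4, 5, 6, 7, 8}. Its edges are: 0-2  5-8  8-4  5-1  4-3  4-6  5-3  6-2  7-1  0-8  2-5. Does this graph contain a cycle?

|V| = 9, |E| = 11, number of components = 1.
One cycle is 2-5-8-4-6-2.

Yes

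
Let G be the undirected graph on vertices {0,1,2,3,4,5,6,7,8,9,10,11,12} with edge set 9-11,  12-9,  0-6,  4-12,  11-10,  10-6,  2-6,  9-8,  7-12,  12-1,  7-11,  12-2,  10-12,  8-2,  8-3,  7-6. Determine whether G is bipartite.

Partition the vertices as {5, 6, 8, 11, 12} vs {0, 1, 2, 3, 4, 7, 9, 10}. Each listed edge has one endpoint in each part, so the graph is bipartite.

Yes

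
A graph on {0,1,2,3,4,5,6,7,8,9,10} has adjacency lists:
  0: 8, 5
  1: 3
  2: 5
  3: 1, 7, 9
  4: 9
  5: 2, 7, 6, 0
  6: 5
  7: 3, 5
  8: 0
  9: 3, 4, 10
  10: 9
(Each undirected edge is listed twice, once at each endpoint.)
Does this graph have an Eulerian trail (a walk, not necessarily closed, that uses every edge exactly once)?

No

Degrees: 0:2, 1:1, 2:1, 3:3, 4:1, 5:4, 6:1, 7:2, 8:1, 9:3, 10:1
Odd-degree vertices: 1, 2, 3, 4, 6, 8, 9, 10 (8 total).
With 8 odd-degree vertices (more than two), no single trail can use every edge.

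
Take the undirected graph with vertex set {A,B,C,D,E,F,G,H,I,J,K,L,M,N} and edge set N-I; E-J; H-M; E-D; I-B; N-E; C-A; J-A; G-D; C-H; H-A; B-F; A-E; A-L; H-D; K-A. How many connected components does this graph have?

Component: {A, B, C, D, E, F, G, H, I, J, K, L, M, N}

1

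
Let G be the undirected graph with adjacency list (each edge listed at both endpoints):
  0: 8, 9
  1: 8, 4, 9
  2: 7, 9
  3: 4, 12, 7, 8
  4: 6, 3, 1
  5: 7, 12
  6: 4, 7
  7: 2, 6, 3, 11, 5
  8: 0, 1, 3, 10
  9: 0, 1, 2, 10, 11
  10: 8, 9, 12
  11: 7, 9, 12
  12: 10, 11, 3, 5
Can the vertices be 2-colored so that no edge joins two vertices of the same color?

Color {4, 7, 8, 9, 12} black and {0, 1, 2, 3, 5, 6, 10, 11} white. No edge joins two same-colored vertices, so the graph is bipartite.

Yes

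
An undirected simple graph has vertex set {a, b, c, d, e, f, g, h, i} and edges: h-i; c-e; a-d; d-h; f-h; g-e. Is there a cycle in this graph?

No

|V| = 9, |E| = 6, number of components = 3.
A forest on 9 vertices with 3 components has exactly 6 edges, which matches — so no cycle.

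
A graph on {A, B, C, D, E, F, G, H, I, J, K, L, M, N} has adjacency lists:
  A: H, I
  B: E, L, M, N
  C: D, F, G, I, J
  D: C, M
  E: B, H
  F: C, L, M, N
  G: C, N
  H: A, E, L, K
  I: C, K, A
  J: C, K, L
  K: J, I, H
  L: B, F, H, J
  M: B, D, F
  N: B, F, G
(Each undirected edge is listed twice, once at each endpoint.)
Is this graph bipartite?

Partition the vertices as {B, D, F, G, H, I, J} vs {A, C, E, K, L, M, N}. Each listed edge has one endpoint in each part, so the graph is bipartite.

Yes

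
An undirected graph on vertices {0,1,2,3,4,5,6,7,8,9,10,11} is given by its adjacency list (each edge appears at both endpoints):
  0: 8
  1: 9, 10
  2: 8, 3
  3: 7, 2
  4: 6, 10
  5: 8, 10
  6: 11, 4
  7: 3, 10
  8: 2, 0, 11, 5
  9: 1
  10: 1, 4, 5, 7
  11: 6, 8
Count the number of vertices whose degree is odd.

2

Degrees: 0:1, 1:2, 2:2, 3:2, 4:2, 5:2, 6:2, 7:2, 8:4, 9:1, 10:4, 11:2
Odd-degree vertices: 0, 9.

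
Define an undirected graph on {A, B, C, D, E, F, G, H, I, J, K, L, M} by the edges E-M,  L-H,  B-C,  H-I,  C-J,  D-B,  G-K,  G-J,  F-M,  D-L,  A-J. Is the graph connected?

No

Component: {E, F, M}
Component: {A, B, C, D, G, H, I, J, K, L}
No edge joins these 2 groups, so the graph is disconnected.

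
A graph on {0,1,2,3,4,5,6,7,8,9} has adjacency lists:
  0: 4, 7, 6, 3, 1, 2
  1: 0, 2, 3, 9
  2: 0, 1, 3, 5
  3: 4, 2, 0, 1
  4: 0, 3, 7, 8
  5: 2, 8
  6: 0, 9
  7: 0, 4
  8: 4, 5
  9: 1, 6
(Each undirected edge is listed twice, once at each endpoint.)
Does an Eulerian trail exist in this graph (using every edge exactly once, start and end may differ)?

Yes

Degrees: 0:6, 1:4, 2:4, 3:4, 4:4, 5:2, 6:2, 7:2, 8:2, 9:2
Odd-degree vertices: none (0 total).
The non-isolated vertices are connected and exactly 0 have odd degree, so an Eulerian trail exists.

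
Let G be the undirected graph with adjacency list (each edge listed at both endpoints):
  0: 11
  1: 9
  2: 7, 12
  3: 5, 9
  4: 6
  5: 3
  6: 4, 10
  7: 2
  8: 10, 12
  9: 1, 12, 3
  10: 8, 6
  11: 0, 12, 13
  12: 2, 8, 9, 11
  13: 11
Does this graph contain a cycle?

No

The graph has 14 vertices, 13 edges, and 1 connected component.
A forest on 14 vertices with 1 component has exactly 13 edges, which matches — so no cycle.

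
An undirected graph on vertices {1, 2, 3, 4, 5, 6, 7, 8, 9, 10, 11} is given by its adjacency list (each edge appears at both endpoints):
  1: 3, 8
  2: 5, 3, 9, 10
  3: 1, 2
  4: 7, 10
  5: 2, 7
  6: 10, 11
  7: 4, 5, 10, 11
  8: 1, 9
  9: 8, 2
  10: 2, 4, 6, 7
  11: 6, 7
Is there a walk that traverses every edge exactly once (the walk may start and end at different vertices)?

Yes

Degrees: 1:2, 2:4, 3:2, 4:2, 5:2, 6:2, 7:4, 8:2, 9:2, 10:4, 11:2
Odd-degree vertices: none (0 total).
With 0 odd-degree vertices and all edges in one connected piece, an Eulerian trail exists.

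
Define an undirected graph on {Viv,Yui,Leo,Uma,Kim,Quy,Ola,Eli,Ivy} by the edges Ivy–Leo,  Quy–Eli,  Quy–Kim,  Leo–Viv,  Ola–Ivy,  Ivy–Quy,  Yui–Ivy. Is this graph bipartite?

Partition the vertices as {Yui, Leo, Uma, Quy, Ola} vs {Viv, Kim, Eli, Ivy}. Each listed edge has one endpoint in each part, so the graph is bipartite.

Yes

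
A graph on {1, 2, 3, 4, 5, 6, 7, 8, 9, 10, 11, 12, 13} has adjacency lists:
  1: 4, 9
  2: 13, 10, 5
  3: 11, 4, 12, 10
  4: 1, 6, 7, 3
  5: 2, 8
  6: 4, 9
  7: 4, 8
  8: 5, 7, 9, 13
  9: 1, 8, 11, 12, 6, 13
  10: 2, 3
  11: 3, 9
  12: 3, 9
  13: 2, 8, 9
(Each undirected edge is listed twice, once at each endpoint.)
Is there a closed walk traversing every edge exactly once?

Degrees: 1:2, 2:3, 3:4, 4:4, 5:2, 6:2, 7:2, 8:4, 9:6, 10:2, 11:2, 12:2, 13:3
Vertices with odd degree: 2, 13. An Eulerian circuit requires all degrees even.

No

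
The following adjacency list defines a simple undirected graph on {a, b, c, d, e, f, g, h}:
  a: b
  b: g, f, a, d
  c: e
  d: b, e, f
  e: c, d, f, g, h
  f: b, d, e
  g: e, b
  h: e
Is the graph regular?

Degrees: a:1, b:4, c:1, d:3, e:5, f:3, g:2, h:1
Vertex a has degree 1 while e has degree 5, so the graph is not regular.

No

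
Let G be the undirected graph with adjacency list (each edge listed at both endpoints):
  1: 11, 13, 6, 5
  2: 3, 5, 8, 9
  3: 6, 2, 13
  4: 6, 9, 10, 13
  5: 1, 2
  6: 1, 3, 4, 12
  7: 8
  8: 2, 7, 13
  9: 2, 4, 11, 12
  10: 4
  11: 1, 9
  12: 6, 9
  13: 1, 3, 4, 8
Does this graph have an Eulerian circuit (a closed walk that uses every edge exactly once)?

No

Degrees: 1:4, 2:4, 3:3, 4:4, 5:2, 6:4, 7:1, 8:3, 9:4, 10:1, 11:2, 12:2, 13:4
3, 7, 8, 10 have odd degree; an Eulerian circuit needs every degree to be even, so none exists.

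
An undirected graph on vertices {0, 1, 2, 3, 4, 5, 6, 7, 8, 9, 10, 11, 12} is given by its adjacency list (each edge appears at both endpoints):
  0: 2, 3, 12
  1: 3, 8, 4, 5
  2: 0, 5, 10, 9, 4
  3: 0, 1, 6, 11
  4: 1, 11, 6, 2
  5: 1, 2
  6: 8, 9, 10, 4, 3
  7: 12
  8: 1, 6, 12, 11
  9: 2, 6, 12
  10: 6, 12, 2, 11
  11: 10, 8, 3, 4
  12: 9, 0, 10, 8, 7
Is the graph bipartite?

The cycle 0-3-6-9-12-0 has length 5, which is odd, so the graph is not bipartite.

No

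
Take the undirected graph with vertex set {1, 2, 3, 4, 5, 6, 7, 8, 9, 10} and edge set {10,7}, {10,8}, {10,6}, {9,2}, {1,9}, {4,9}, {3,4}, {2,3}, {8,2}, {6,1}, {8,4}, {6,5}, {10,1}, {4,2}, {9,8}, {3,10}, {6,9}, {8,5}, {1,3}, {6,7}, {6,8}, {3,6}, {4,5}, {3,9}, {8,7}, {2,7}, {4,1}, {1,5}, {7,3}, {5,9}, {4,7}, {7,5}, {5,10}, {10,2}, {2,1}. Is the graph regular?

Yes

Degrees: 1:7, 2:7, 3:7, 4:7, 5:7, 6:7, 7:7, 8:7, 9:7, 10:7
Every vertex has degree 7, so the graph is 7-regular.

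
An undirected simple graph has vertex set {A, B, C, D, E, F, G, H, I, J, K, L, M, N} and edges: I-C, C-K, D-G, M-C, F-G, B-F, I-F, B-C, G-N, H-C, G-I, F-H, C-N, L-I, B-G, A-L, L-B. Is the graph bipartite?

No

G-F-H-C-N-G is an odd cycle (length 5), and a bipartite graph can contain only even cycles.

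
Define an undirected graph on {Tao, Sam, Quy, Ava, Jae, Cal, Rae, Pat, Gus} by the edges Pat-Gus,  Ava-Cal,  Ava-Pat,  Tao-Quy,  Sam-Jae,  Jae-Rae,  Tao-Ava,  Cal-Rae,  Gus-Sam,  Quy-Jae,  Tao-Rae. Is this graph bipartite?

The cycle Pat-Ava-Tao-Quy-Jae-Sam-Gus-Pat has length 7, which is odd, so the graph is not bipartite.

No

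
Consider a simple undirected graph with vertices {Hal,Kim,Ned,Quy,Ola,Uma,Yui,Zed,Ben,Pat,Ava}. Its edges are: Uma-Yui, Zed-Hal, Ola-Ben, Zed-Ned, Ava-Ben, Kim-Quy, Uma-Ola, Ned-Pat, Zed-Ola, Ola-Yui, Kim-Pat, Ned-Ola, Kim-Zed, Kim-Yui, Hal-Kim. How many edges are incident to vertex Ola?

Neighbors of Ola: Ned, Uma, Yui, Zed, Ben.

5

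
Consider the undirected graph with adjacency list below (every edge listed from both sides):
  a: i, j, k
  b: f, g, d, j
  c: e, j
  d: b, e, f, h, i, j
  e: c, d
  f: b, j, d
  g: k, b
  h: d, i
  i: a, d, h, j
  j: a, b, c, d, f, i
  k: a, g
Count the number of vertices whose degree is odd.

2

Degrees: a:3, b:4, c:2, d:6, e:2, f:3, g:2, h:2, i:4, j:6, k:2
Odd-degree vertices: a, f.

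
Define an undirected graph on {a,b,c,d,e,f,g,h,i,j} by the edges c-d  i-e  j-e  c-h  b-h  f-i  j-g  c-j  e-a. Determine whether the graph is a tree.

Yes

The graph has 10 vertices and 9 edges.
Connected and |E| = |V| - 1, which characterizes a tree.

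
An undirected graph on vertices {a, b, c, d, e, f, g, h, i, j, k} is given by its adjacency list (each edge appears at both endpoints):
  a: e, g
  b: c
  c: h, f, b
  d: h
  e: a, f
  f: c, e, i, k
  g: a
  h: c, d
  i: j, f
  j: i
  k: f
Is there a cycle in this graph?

No

|V| = 11, |E| = 10, number of components = 1.
A forest on 11 vertices with 1 component has exactly 10 edges, which matches — so no cycle.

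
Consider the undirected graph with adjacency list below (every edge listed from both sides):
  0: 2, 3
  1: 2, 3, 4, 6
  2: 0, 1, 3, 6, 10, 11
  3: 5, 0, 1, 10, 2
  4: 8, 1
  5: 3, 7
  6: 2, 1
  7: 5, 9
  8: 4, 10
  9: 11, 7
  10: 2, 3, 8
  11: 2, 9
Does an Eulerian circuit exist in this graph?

No

Degrees: 0:2, 1:4, 2:6, 3:5, 4:2, 5:2, 6:2, 7:2, 8:2, 9:2, 10:3, 11:2
3, 10 have odd degree; an Eulerian circuit needs every degree to be even, so none exists.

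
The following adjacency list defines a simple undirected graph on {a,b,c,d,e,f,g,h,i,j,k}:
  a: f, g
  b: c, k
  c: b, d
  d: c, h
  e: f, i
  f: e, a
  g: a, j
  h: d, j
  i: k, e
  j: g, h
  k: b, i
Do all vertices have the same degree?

Degrees: a:2, b:2, c:2, d:2, e:2, f:2, g:2, h:2, i:2, j:2, k:2
All degrees equal 2; the graph is regular.

Yes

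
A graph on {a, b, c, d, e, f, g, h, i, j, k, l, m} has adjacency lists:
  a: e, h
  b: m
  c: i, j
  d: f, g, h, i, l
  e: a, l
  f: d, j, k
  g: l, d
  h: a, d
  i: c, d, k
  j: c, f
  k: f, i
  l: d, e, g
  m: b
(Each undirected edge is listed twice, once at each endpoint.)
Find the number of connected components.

Component: {b, m}
Component: {a, c, d, e, f, g, h, i, j, k, l}

2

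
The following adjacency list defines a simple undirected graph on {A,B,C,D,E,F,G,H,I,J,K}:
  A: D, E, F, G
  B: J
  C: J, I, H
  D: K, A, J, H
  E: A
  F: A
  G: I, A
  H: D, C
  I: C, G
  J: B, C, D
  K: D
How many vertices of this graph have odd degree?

6

Degrees: A:4, B:1, C:3, D:4, E:1, F:1, G:2, H:2, I:2, J:3, K:1
Odd-degree vertices: B, C, E, F, J, K.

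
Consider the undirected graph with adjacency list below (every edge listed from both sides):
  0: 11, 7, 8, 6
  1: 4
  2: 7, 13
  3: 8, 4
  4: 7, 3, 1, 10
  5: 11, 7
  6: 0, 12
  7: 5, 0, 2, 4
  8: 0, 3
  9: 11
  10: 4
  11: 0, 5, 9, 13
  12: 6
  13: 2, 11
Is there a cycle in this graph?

Yes

|V| = 14, |E| = 16, number of components = 1.
Since 16 > 14 - 1, a cycle must exist; for instance 0-7-2-13-11-0.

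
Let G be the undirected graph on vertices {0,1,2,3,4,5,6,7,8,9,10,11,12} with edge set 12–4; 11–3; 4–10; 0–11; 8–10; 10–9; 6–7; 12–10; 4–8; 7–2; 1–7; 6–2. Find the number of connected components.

Component: {5}
Component: {0, 3, 11}
Component: {1, 2, 6, 7}
Component: {4, 8, 9, 10, 12}

4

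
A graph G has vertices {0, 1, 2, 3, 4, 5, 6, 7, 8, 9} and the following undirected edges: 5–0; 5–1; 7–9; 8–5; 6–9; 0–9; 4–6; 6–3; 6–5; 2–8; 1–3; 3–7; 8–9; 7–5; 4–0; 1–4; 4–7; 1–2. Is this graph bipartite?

Partition the vertices as {2, 3, 4, 5, 9} vs {0, 1, 6, 7, 8}. Each listed edge has one endpoint in each part, so the graph is bipartite.

Yes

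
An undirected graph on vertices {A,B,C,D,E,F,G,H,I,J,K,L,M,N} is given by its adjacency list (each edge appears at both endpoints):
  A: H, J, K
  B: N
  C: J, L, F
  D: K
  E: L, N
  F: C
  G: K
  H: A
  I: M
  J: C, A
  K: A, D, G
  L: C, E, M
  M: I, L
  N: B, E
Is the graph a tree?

Yes

|V| = 14, |E| = 13.
Connected and |E| = |V| - 1, which characterizes a tree.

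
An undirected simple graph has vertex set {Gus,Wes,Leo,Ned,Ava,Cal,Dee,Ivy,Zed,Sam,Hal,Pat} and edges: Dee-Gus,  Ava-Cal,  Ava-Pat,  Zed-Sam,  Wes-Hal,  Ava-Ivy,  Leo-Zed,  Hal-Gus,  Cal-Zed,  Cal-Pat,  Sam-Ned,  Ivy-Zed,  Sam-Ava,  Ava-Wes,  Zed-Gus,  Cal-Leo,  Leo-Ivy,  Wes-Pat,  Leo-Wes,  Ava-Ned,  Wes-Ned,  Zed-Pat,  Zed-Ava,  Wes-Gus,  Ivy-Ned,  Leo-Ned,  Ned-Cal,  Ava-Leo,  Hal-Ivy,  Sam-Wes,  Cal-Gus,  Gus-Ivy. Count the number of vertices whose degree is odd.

4

Degrees: Gus:6, Wes:7, Leo:6, Ned:6, Ava:8, Cal:6, Dee:1, Ivy:6, Zed:7, Sam:4, Hal:3, Pat:4
Odd-degree vertices: Wes, Dee, Zed, Hal.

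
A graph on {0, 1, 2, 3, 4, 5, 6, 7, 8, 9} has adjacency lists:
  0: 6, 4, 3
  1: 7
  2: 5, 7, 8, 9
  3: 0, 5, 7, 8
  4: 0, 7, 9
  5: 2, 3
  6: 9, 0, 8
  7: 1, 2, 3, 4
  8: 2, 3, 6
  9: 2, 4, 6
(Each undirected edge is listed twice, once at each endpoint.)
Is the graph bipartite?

Yes

Partition the vertices as {1, 2, 3, 4, 6} vs {0, 5, 7, 8, 9}. Each listed edge has one endpoint in each part, so the graph is bipartite.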